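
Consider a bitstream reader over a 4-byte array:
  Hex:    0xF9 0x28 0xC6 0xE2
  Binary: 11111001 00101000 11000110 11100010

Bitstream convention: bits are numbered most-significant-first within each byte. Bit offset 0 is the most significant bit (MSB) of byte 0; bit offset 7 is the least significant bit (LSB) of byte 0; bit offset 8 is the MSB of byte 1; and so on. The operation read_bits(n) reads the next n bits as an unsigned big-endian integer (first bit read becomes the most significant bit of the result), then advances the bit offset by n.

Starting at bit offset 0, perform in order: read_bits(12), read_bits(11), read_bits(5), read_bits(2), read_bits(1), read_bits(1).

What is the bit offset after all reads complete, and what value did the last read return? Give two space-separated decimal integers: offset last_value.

Read 1: bits[0:12] width=12 -> value=3986 (bin 111110010010); offset now 12 = byte 1 bit 4; 20 bits remain
Read 2: bits[12:23] width=11 -> value=1123 (bin 10001100011); offset now 23 = byte 2 bit 7; 9 bits remain
Read 3: bits[23:28] width=5 -> value=14 (bin 01110); offset now 28 = byte 3 bit 4; 4 bits remain
Read 4: bits[28:30] width=2 -> value=0 (bin 00); offset now 30 = byte 3 bit 6; 2 bits remain
Read 5: bits[30:31] width=1 -> value=1 (bin 1); offset now 31 = byte 3 bit 7; 1 bits remain
Read 6: bits[31:32] width=1 -> value=0 (bin 0); offset now 32 = byte 4 bit 0; 0 bits remain

Answer: 32 0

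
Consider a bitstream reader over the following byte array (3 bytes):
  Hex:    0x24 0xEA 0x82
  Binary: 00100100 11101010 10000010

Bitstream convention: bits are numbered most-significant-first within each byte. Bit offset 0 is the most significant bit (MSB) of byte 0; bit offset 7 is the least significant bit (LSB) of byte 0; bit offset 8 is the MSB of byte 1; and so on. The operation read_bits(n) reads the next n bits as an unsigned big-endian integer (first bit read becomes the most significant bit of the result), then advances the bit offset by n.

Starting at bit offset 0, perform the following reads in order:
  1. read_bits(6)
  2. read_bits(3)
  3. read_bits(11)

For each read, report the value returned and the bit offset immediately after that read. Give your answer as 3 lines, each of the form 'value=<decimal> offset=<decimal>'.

Read 1: bits[0:6] width=6 -> value=9 (bin 001001); offset now 6 = byte 0 bit 6; 18 bits remain
Read 2: bits[6:9] width=3 -> value=1 (bin 001); offset now 9 = byte 1 bit 1; 15 bits remain
Read 3: bits[9:20] width=11 -> value=1704 (bin 11010101000); offset now 20 = byte 2 bit 4; 4 bits remain

Answer: value=9 offset=6
value=1 offset=9
value=1704 offset=20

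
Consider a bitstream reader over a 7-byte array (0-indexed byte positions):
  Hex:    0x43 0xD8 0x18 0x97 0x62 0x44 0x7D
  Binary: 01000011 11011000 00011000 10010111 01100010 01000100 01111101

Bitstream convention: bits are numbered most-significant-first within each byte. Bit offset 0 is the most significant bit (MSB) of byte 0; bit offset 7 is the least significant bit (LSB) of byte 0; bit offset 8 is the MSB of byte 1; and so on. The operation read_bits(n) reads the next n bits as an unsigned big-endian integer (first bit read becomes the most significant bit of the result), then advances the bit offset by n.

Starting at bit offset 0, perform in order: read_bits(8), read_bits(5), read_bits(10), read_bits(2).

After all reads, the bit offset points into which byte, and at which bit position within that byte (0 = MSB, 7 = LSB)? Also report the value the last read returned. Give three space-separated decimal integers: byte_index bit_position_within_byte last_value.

Answer: 3 1 1

Derivation:
Read 1: bits[0:8] width=8 -> value=67 (bin 01000011); offset now 8 = byte 1 bit 0; 48 bits remain
Read 2: bits[8:13] width=5 -> value=27 (bin 11011); offset now 13 = byte 1 bit 5; 43 bits remain
Read 3: bits[13:23] width=10 -> value=12 (bin 0000001100); offset now 23 = byte 2 bit 7; 33 bits remain
Read 4: bits[23:25] width=2 -> value=1 (bin 01); offset now 25 = byte 3 bit 1; 31 bits remain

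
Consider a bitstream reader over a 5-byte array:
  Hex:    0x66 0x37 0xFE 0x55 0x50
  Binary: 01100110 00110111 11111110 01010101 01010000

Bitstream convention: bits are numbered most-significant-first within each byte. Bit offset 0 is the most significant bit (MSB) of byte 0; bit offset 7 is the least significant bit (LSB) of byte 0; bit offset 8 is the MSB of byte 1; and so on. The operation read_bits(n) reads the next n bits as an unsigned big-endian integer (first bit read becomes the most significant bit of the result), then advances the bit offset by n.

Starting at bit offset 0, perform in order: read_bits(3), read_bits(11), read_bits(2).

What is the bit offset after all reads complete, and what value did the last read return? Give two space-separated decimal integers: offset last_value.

Answer: 16 3

Derivation:
Read 1: bits[0:3] width=3 -> value=3 (bin 011); offset now 3 = byte 0 bit 3; 37 bits remain
Read 2: bits[3:14] width=11 -> value=397 (bin 00110001101); offset now 14 = byte 1 bit 6; 26 bits remain
Read 3: bits[14:16] width=2 -> value=3 (bin 11); offset now 16 = byte 2 bit 0; 24 bits remain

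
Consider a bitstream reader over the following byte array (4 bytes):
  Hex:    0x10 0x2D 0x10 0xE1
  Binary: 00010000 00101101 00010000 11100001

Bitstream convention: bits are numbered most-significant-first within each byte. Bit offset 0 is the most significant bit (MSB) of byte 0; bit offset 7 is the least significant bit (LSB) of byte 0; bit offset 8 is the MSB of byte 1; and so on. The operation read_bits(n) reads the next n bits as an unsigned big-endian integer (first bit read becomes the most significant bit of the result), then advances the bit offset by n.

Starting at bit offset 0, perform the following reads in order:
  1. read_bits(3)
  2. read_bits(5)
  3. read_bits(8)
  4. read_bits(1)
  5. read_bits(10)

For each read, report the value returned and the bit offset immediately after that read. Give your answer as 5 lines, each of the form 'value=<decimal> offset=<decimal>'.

Answer: value=0 offset=3
value=16 offset=8
value=45 offset=16
value=0 offset=17
value=135 offset=27

Derivation:
Read 1: bits[0:3] width=3 -> value=0 (bin 000); offset now 3 = byte 0 bit 3; 29 bits remain
Read 2: bits[3:8] width=5 -> value=16 (bin 10000); offset now 8 = byte 1 bit 0; 24 bits remain
Read 3: bits[8:16] width=8 -> value=45 (bin 00101101); offset now 16 = byte 2 bit 0; 16 bits remain
Read 4: bits[16:17] width=1 -> value=0 (bin 0); offset now 17 = byte 2 bit 1; 15 bits remain
Read 5: bits[17:27] width=10 -> value=135 (bin 0010000111); offset now 27 = byte 3 bit 3; 5 bits remain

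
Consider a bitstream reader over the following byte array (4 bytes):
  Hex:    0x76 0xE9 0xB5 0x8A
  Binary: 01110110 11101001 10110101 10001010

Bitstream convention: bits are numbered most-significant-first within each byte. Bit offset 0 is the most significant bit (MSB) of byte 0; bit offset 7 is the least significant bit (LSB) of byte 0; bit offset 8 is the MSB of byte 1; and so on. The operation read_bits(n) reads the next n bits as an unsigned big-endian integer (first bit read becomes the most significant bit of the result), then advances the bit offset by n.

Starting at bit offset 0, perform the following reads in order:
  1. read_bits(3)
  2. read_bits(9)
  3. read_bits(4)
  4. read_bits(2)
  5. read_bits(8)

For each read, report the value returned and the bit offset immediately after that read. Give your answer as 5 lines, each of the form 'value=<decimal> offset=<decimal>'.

Read 1: bits[0:3] width=3 -> value=3 (bin 011); offset now 3 = byte 0 bit 3; 29 bits remain
Read 2: bits[3:12] width=9 -> value=366 (bin 101101110); offset now 12 = byte 1 bit 4; 20 bits remain
Read 3: bits[12:16] width=4 -> value=9 (bin 1001); offset now 16 = byte 2 bit 0; 16 bits remain
Read 4: bits[16:18] width=2 -> value=2 (bin 10); offset now 18 = byte 2 bit 2; 14 bits remain
Read 5: bits[18:26] width=8 -> value=214 (bin 11010110); offset now 26 = byte 3 bit 2; 6 bits remain

Answer: value=3 offset=3
value=366 offset=12
value=9 offset=16
value=2 offset=18
value=214 offset=26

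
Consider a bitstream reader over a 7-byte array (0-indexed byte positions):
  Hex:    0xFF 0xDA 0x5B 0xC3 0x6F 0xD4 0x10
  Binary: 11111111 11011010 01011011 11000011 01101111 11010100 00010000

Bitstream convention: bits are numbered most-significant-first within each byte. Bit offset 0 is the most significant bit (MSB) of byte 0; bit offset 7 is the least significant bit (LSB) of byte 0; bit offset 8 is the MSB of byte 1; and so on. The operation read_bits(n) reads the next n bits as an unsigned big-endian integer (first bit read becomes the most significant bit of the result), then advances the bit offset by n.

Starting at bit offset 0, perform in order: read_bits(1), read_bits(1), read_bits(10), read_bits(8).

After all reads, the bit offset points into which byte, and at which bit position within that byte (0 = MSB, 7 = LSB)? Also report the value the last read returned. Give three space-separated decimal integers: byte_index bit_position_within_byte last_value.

Answer: 2 4 165

Derivation:
Read 1: bits[0:1] width=1 -> value=1 (bin 1); offset now 1 = byte 0 bit 1; 55 bits remain
Read 2: bits[1:2] width=1 -> value=1 (bin 1); offset now 2 = byte 0 bit 2; 54 bits remain
Read 3: bits[2:12] width=10 -> value=1021 (bin 1111111101); offset now 12 = byte 1 bit 4; 44 bits remain
Read 4: bits[12:20] width=8 -> value=165 (bin 10100101); offset now 20 = byte 2 bit 4; 36 bits remain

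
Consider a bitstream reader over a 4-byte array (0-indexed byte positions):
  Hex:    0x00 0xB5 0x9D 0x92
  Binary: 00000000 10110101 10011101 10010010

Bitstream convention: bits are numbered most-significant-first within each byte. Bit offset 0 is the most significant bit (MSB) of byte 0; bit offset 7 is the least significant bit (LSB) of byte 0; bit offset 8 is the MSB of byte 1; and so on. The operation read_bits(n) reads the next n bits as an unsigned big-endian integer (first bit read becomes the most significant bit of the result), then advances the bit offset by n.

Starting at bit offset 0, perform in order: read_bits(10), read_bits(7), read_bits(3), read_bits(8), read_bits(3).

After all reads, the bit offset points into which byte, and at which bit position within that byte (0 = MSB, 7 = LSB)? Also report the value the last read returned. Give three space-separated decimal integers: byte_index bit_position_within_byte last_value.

Answer: 3 7 1

Derivation:
Read 1: bits[0:10] width=10 -> value=2 (bin 0000000010); offset now 10 = byte 1 bit 2; 22 bits remain
Read 2: bits[10:17] width=7 -> value=107 (bin 1101011); offset now 17 = byte 2 bit 1; 15 bits remain
Read 3: bits[17:20] width=3 -> value=1 (bin 001); offset now 20 = byte 2 bit 4; 12 bits remain
Read 4: bits[20:28] width=8 -> value=217 (bin 11011001); offset now 28 = byte 3 bit 4; 4 bits remain
Read 5: bits[28:31] width=3 -> value=1 (bin 001); offset now 31 = byte 3 bit 7; 1 bits remain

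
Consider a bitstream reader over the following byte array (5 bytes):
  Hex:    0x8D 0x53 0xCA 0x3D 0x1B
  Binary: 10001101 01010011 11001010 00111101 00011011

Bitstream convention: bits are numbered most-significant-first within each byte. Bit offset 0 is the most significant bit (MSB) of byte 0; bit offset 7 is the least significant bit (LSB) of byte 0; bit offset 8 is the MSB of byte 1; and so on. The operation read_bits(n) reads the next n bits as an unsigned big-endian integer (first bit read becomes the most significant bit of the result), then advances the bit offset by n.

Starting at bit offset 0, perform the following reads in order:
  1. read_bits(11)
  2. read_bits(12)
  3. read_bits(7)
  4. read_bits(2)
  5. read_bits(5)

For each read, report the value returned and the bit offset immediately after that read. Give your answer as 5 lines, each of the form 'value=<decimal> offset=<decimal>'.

Read 1: bits[0:11] width=11 -> value=1130 (bin 10001101010); offset now 11 = byte 1 bit 3; 29 bits remain
Read 2: bits[11:23] width=12 -> value=2533 (bin 100111100101); offset now 23 = byte 2 bit 7; 17 bits remain
Read 3: bits[23:30] width=7 -> value=15 (bin 0001111); offset now 30 = byte 3 bit 6; 10 bits remain
Read 4: bits[30:32] width=2 -> value=1 (bin 01); offset now 32 = byte 4 bit 0; 8 bits remain
Read 5: bits[32:37] width=5 -> value=3 (bin 00011); offset now 37 = byte 4 bit 5; 3 bits remain

Answer: value=1130 offset=11
value=2533 offset=23
value=15 offset=30
value=1 offset=32
value=3 offset=37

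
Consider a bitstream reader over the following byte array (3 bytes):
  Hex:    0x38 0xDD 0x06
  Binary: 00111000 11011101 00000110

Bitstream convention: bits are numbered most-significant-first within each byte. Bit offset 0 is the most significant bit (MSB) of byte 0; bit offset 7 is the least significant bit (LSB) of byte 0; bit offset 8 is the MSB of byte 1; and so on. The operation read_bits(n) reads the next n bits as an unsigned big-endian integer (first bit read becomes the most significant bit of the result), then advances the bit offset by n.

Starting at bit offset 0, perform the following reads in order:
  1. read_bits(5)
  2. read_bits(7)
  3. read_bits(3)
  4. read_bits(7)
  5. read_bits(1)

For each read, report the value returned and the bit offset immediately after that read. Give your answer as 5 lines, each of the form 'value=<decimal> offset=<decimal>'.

Answer: value=7 offset=5
value=13 offset=12
value=6 offset=15
value=65 offset=22
value=1 offset=23

Derivation:
Read 1: bits[0:5] width=5 -> value=7 (bin 00111); offset now 5 = byte 0 bit 5; 19 bits remain
Read 2: bits[5:12] width=7 -> value=13 (bin 0001101); offset now 12 = byte 1 bit 4; 12 bits remain
Read 3: bits[12:15] width=3 -> value=6 (bin 110); offset now 15 = byte 1 bit 7; 9 bits remain
Read 4: bits[15:22] width=7 -> value=65 (bin 1000001); offset now 22 = byte 2 bit 6; 2 bits remain
Read 5: bits[22:23] width=1 -> value=1 (bin 1); offset now 23 = byte 2 bit 7; 1 bits remain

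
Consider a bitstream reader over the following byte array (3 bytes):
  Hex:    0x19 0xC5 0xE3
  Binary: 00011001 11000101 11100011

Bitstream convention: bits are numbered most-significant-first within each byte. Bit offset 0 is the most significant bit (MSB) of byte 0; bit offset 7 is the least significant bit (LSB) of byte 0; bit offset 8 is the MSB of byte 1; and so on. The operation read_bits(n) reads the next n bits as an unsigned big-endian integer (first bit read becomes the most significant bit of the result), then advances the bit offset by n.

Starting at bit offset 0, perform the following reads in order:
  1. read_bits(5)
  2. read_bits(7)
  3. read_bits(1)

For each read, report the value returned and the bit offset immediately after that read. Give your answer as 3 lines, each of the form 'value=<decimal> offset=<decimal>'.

Answer: value=3 offset=5
value=28 offset=12
value=0 offset=13

Derivation:
Read 1: bits[0:5] width=5 -> value=3 (bin 00011); offset now 5 = byte 0 bit 5; 19 bits remain
Read 2: bits[5:12] width=7 -> value=28 (bin 0011100); offset now 12 = byte 1 bit 4; 12 bits remain
Read 3: bits[12:13] width=1 -> value=0 (bin 0); offset now 13 = byte 1 bit 5; 11 bits remain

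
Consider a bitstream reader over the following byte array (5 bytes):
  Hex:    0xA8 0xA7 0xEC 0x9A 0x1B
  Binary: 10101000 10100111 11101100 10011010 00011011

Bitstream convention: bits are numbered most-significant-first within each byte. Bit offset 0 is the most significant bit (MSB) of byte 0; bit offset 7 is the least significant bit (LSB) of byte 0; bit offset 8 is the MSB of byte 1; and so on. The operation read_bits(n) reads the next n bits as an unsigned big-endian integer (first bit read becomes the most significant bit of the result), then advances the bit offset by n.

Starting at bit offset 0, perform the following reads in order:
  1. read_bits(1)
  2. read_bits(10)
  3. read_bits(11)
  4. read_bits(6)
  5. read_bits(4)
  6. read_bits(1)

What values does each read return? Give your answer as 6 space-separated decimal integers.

Read 1: bits[0:1] width=1 -> value=1 (bin 1); offset now 1 = byte 0 bit 1; 39 bits remain
Read 2: bits[1:11] width=10 -> value=325 (bin 0101000101); offset now 11 = byte 1 bit 3; 29 bits remain
Read 3: bits[11:22] width=11 -> value=507 (bin 00111111011); offset now 22 = byte 2 bit 6; 18 bits remain
Read 4: bits[22:28] width=6 -> value=9 (bin 001001); offset now 28 = byte 3 bit 4; 12 bits remain
Read 5: bits[28:32] width=4 -> value=10 (bin 1010); offset now 32 = byte 4 bit 0; 8 bits remain
Read 6: bits[32:33] width=1 -> value=0 (bin 0); offset now 33 = byte 4 bit 1; 7 bits remain

Answer: 1 325 507 9 10 0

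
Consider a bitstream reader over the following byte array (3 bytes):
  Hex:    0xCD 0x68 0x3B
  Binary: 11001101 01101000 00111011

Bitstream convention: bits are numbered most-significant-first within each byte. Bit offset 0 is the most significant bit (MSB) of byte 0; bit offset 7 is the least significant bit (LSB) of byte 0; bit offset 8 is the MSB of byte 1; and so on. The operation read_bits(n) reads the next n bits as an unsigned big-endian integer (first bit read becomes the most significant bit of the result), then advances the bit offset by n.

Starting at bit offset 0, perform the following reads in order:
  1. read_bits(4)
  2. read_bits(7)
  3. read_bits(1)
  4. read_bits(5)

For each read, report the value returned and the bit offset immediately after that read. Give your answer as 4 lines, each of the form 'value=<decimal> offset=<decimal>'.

Read 1: bits[0:4] width=4 -> value=12 (bin 1100); offset now 4 = byte 0 bit 4; 20 bits remain
Read 2: bits[4:11] width=7 -> value=107 (bin 1101011); offset now 11 = byte 1 bit 3; 13 bits remain
Read 3: bits[11:12] width=1 -> value=0 (bin 0); offset now 12 = byte 1 bit 4; 12 bits remain
Read 4: bits[12:17] width=5 -> value=16 (bin 10000); offset now 17 = byte 2 bit 1; 7 bits remain

Answer: value=12 offset=4
value=107 offset=11
value=0 offset=12
value=16 offset=17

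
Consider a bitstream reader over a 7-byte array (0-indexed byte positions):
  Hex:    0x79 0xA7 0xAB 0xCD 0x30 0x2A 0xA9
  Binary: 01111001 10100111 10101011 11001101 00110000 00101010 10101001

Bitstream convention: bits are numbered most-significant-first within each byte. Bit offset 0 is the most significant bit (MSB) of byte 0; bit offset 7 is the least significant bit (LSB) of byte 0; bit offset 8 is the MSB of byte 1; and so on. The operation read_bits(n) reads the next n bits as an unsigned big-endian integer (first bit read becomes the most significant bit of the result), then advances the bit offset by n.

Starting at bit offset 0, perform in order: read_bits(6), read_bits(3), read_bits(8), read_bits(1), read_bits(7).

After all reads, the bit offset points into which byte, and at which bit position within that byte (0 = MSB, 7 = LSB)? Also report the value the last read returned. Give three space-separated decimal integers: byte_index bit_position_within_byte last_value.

Answer: 3 1 87

Derivation:
Read 1: bits[0:6] width=6 -> value=30 (bin 011110); offset now 6 = byte 0 bit 6; 50 bits remain
Read 2: bits[6:9] width=3 -> value=3 (bin 011); offset now 9 = byte 1 bit 1; 47 bits remain
Read 3: bits[9:17] width=8 -> value=79 (bin 01001111); offset now 17 = byte 2 bit 1; 39 bits remain
Read 4: bits[17:18] width=1 -> value=0 (bin 0); offset now 18 = byte 2 bit 2; 38 bits remain
Read 5: bits[18:25] width=7 -> value=87 (bin 1010111); offset now 25 = byte 3 bit 1; 31 bits remain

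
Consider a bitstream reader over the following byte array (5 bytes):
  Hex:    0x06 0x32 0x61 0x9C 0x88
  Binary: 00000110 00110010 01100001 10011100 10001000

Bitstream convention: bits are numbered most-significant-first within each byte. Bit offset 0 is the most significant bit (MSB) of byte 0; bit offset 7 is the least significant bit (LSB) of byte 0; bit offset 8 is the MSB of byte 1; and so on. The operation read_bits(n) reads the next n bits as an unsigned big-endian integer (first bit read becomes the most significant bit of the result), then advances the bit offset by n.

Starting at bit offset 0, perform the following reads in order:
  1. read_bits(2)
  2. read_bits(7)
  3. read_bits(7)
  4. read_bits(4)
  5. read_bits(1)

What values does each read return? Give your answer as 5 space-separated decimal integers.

Read 1: bits[0:2] width=2 -> value=0 (bin 00); offset now 2 = byte 0 bit 2; 38 bits remain
Read 2: bits[2:9] width=7 -> value=12 (bin 0001100); offset now 9 = byte 1 bit 1; 31 bits remain
Read 3: bits[9:16] width=7 -> value=50 (bin 0110010); offset now 16 = byte 2 bit 0; 24 bits remain
Read 4: bits[16:20] width=4 -> value=6 (bin 0110); offset now 20 = byte 2 bit 4; 20 bits remain
Read 5: bits[20:21] width=1 -> value=0 (bin 0); offset now 21 = byte 2 bit 5; 19 bits remain

Answer: 0 12 50 6 0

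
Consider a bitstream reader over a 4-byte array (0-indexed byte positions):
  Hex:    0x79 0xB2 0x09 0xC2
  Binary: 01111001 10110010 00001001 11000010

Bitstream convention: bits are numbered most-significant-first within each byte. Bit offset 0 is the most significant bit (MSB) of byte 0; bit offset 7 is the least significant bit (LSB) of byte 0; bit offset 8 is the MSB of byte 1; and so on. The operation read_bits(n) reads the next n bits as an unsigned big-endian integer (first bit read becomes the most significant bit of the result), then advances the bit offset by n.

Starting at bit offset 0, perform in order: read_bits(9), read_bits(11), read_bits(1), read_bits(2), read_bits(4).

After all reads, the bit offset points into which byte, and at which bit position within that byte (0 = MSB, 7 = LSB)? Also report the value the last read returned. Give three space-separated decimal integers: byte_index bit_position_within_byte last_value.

Read 1: bits[0:9] width=9 -> value=243 (bin 011110011); offset now 9 = byte 1 bit 1; 23 bits remain
Read 2: bits[9:20] width=11 -> value=800 (bin 01100100000); offset now 20 = byte 2 bit 4; 12 bits remain
Read 3: bits[20:21] width=1 -> value=1 (bin 1); offset now 21 = byte 2 bit 5; 11 bits remain
Read 4: bits[21:23] width=2 -> value=0 (bin 00); offset now 23 = byte 2 bit 7; 9 bits remain
Read 5: bits[23:27] width=4 -> value=14 (bin 1110); offset now 27 = byte 3 bit 3; 5 bits remain

Answer: 3 3 14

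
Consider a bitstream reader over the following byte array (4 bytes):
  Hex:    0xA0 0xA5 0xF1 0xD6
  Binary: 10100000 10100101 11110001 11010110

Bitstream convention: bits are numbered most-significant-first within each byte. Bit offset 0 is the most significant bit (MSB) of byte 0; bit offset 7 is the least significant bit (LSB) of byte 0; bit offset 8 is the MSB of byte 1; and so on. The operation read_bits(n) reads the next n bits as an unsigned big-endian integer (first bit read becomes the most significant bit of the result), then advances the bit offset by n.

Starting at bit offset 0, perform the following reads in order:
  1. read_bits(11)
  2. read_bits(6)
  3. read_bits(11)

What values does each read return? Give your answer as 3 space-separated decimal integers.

Read 1: bits[0:11] width=11 -> value=1285 (bin 10100000101); offset now 11 = byte 1 bit 3; 21 bits remain
Read 2: bits[11:17] width=6 -> value=11 (bin 001011); offset now 17 = byte 2 bit 1; 15 bits remain
Read 3: bits[17:28] width=11 -> value=1821 (bin 11100011101); offset now 28 = byte 3 bit 4; 4 bits remain

Answer: 1285 11 1821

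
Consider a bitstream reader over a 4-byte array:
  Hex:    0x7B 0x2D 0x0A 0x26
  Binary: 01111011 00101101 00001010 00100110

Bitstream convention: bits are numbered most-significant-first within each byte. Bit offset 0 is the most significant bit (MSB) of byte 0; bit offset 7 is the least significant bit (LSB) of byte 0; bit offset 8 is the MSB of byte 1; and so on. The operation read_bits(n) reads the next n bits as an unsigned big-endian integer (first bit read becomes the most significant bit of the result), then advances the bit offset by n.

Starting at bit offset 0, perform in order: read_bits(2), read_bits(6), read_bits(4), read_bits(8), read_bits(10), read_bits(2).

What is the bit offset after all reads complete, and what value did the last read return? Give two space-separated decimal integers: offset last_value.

Read 1: bits[0:2] width=2 -> value=1 (bin 01); offset now 2 = byte 0 bit 2; 30 bits remain
Read 2: bits[2:8] width=6 -> value=59 (bin 111011); offset now 8 = byte 1 bit 0; 24 bits remain
Read 3: bits[8:12] width=4 -> value=2 (bin 0010); offset now 12 = byte 1 bit 4; 20 bits remain
Read 4: bits[12:20] width=8 -> value=208 (bin 11010000); offset now 20 = byte 2 bit 4; 12 bits remain
Read 5: bits[20:30] width=10 -> value=649 (bin 1010001001); offset now 30 = byte 3 bit 6; 2 bits remain
Read 6: bits[30:32] width=2 -> value=2 (bin 10); offset now 32 = byte 4 bit 0; 0 bits remain

Answer: 32 2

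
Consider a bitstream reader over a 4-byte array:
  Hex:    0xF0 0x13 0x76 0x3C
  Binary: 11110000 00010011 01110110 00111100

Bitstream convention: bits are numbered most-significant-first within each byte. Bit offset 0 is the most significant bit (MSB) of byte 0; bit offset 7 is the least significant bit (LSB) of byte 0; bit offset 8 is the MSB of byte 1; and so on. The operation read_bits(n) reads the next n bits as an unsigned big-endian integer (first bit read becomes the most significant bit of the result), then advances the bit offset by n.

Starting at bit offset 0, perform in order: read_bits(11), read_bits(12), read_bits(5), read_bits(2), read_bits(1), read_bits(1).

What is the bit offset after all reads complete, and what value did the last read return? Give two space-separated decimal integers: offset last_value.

Read 1: bits[0:11] width=11 -> value=1920 (bin 11110000000); offset now 11 = byte 1 bit 3; 21 bits remain
Read 2: bits[11:23] width=12 -> value=2491 (bin 100110111011); offset now 23 = byte 2 bit 7; 9 bits remain
Read 3: bits[23:28] width=5 -> value=3 (bin 00011); offset now 28 = byte 3 bit 4; 4 bits remain
Read 4: bits[28:30] width=2 -> value=3 (bin 11); offset now 30 = byte 3 bit 6; 2 bits remain
Read 5: bits[30:31] width=1 -> value=0 (bin 0); offset now 31 = byte 3 bit 7; 1 bits remain
Read 6: bits[31:32] width=1 -> value=0 (bin 0); offset now 32 = byte 4 bit 0; 0 bits remain

Answer: 32 0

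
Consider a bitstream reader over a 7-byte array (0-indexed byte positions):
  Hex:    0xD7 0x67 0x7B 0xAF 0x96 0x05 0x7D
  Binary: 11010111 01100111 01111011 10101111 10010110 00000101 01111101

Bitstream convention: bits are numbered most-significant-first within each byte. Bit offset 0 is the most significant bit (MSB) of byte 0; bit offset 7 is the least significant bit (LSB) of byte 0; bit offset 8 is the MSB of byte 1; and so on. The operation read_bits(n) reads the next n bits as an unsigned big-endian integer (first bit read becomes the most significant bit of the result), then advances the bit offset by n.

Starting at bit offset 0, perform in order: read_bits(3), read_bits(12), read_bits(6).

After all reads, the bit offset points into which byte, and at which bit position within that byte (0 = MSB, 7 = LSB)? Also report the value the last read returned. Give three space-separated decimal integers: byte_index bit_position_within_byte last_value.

Answer: 2 5 47

Derivation:
Read 1: bits[0:3] width=3 -> value=6 (bin 110); offset now 3 = byte 0 bit 3; 53 bits remain
Read 2: bits[3:15] width=12 -> value=2995 (bin 101110110011); offset now 15 = byte 1 bit 7; 41 bits remain
Read 3: bits[15:21] width=6 -> value=47 (bin 101111); offset now 21 = byte 2 bit 5; 35 bits remain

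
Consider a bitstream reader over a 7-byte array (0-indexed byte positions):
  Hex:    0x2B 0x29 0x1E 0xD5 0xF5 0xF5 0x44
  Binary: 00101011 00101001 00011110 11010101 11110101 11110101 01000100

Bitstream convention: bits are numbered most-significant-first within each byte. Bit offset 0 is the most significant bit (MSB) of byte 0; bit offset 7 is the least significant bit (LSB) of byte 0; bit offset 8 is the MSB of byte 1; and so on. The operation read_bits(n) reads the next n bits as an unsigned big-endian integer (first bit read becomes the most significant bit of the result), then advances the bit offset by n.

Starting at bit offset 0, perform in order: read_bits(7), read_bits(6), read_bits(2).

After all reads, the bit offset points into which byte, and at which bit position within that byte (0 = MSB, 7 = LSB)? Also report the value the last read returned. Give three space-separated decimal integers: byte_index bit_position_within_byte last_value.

Read 1: bits[0:7] width=7 -> value=21 (bin 0010101); offset now 7 = byte 0 bit 7; 49 bits remain
Read 2: bits[7:13] width=6 -> value=37 (bin 100101); offset now 13 = byte 1 bit 5; 43 bits remain
Read 3: bits[13:15] width=2 -> value=0 (bin 00); offset now 15 = byte 1 bit 7; 41 bits remain

Answer: 1 7 0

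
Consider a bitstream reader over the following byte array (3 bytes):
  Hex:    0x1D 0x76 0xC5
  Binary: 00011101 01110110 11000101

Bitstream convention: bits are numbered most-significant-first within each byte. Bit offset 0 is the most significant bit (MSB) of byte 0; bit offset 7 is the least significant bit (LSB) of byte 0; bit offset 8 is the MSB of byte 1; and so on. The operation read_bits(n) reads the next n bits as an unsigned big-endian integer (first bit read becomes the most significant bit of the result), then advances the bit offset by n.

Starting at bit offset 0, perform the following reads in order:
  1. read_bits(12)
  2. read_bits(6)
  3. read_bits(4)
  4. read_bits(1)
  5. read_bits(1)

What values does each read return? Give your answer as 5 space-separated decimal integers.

Answer: 471 27 1 0 1

Derivation:
Read 1: bits[0:12] width=12 -> value=471 (bin 000111010111); offset now 12 = byte 1 bit 4; 12 bits remain
Read 2: bits[12:18] width=6 -> value=27 (bin 011011); offset now 18 = byte 2 bit 2; 6 bits remain
Read 3: bits[18:22] width=4 -> value=1 (bin 0001); offset now 22 = byte 2 bit 6; 2 bits remain
Read 4: bits[22:23] width=1 -> value=0 (bin 0); offset now 23 = byte 2 bit 7; 1 bits remain
Read 5: bits[23:24] width=1 -> value=1 (bin 1); offset now 24 = byte 3 bit 0; 0 bits remain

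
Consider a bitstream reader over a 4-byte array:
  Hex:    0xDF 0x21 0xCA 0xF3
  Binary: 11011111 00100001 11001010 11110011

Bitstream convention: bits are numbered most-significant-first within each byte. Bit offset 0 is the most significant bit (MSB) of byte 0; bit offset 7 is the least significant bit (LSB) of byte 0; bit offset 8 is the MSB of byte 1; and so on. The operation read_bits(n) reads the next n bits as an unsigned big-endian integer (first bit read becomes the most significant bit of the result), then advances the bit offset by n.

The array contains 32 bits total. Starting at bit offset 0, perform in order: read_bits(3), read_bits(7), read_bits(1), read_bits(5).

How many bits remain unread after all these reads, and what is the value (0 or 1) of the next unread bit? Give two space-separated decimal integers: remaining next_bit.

Read 1: bits[0:3] width=3 -> value=6 (bin 110); offset now 3 = byte 0 bit 3; 29 bits remain
Read 2: bits[3:10] width=7 -> value=124 (bin 1111100); offset now 10 = byte 1 bit 2; 22 bits remain
Read 3: bits[10:11] width=1 -> value=1 (bin 1); offset now 11 = byte 1 bit 3; 21 bits remain
Read 4: bits[11:16] width=5 -> value=1 (bin 00001); offset now 16 = byte 2 bit 0; 16 bits remain

Answer: 16 1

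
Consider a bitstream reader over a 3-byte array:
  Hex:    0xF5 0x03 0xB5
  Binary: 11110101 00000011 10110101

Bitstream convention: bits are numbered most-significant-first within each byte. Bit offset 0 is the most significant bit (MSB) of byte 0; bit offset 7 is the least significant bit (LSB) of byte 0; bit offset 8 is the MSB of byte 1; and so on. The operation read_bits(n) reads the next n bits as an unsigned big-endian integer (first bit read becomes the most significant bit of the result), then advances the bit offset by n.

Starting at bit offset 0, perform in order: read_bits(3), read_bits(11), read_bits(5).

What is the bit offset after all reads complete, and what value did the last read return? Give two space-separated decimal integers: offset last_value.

Read 1: bits[0:3] width=3 -> value=7 (bin 111); offset now 3 = byte 0 bit 3; 21 bits remain
Read 2: bits[3:14] width=11 -> value=1344 (bin 10101000000); offset now 14 = byte 1 bit 6; 10 bits remain
Read 3: bits[14:19] width=5 -> value=29 (bin 11101); offset now 19 = byte 2 bit 3; 5 bits remain

Answer: 19 29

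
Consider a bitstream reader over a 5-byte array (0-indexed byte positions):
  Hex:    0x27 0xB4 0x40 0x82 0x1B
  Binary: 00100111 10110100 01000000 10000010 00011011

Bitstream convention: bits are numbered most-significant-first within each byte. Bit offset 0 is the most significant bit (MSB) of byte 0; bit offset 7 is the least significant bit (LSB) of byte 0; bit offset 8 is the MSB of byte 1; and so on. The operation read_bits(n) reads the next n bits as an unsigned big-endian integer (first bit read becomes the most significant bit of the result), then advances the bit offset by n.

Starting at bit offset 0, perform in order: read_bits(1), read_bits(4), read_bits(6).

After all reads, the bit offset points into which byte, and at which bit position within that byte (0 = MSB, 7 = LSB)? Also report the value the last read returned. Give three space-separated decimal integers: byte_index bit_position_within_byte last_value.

Answer: 1 3 61

Derivation:
Read 1: bits[0:1] width=1 -> value=0 (bin 0); offset now 1 = byte 0 bit 1; 39 bits remain
Read 2: bits[1:5] width=4 -> value=4 (bin 0100); offset now 5 = byte 0 bit 5; 35 bits remain
Read 3: bits[5:11] width=6 -> value=61 (bin 111101); offset now 11 = byte 1 bit 3; 29 bits remain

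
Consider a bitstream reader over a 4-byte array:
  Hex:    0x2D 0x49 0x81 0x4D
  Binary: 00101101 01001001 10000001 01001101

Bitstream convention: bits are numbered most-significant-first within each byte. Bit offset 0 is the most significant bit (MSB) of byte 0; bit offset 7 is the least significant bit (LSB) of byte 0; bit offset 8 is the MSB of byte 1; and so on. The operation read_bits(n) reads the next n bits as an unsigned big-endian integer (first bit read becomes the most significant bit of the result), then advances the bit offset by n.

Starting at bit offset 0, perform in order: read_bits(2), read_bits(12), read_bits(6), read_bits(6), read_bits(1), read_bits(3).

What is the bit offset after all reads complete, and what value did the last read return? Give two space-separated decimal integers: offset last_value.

Read 1: bits[0:2] width=2 -> value=0 (bin 00); offset now 2 = byte 0 bit 2; 30 bits remain
Read 2: bits[2:14] width=12 -> value=2898 (bin 101101010010); offset now 14 = byte 1 bit 6; 18 bits remain
Read 3: bits[14:20] width=6 -> value=24 (bin 011000); offset now 20 = byte 2 bit 4; 12 bits remain
Read 4: bits[20:26] width=6 -> value=5 (bin 000101); offset now 26 = byte 3 bit 2; 6 bits remain
Read 5: bits[26:27] width=1 -> value=0 (bin 0); offset now 27 = byte 3 bit 3; 5 bits remain
Read 6: bits[27:30] width=3 -> value=3 (bin 011); offset now 30 = byte 3 bit 6; 2 bits remain

Answer: 30 3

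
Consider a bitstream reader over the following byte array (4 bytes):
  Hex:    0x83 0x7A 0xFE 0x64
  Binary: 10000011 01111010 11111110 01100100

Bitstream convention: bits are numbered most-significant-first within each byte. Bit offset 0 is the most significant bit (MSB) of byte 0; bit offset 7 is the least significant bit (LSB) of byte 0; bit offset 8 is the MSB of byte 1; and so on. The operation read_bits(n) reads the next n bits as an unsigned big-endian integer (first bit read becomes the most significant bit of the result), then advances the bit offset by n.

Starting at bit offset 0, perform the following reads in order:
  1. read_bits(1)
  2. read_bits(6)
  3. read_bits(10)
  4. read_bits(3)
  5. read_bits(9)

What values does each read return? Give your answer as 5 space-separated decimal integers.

Answer: 1 1 757 7 460

Derivation:
Read 1: bits[0:1] width=1 -> value=1 (bin 1); offset now 1 = byte 0 bit 1; 31 bits remain
Read 2: bits[1:7] width=6 -> value=1 (bin 000001); offset now 7 = byte 0 bit 7; 25 bits remain
Read 3: bits[7:17] width=10 -> value=757 (bin 1011110101); offset now 17 = byte 2 bit 1; 15 bits remain
Read 4: bits[17:20] width=3 -> value=7 (bin 111); offset now 20 = byte 2 bit 4; 12 bits remain
Read 5: bits[20:29] width=9 -> value=460 (bin 111001100); offset now 29 = byte 3 bit 5; 3 bits remain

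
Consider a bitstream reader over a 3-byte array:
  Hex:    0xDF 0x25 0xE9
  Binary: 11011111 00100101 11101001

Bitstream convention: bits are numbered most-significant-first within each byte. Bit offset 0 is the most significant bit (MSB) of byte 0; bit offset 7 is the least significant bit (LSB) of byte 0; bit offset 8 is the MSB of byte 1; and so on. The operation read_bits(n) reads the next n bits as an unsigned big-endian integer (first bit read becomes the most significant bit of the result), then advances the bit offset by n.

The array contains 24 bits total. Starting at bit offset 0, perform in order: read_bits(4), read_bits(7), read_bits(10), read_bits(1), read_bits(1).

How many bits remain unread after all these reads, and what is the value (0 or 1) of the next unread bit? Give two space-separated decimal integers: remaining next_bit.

Read 1: bits[0:4] width=4 -> value=13 (bin 1101); offset now 4 = byte 0 bit 4; 20 bits remain
Read 2: bits[4:11] width=7 -> value=121 (bin 1111001); offset now 11 = byte 1 bit 3; 13 bits remain
Read 3: bits[11:21] width=10 -> value=189 (bin 0010111101); offset now 21 = byte 2 bit 5; 3 bits remain
Read 4: bits[21:22] width=1 -> value=0 (bin 0); offset now 22 = byte 2 bit 6; 2 bits remain
Read 5: bits[22:23] width=1 -> value=0 (bin 0); offset now 23 = byte 2 bit 7; 1 bits remain

Answer: 1 1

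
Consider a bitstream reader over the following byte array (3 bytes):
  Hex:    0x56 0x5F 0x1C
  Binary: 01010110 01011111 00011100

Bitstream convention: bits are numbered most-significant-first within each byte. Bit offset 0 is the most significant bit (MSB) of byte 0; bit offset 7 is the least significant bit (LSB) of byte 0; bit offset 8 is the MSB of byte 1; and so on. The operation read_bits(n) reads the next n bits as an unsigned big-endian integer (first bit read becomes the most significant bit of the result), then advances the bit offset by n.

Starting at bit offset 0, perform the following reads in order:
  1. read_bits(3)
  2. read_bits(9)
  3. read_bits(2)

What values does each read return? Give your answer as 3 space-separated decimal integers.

Answer: 2 357 3

Derivation:
Read 1: bits[0:3] width=3 -> value=2 (bin 010); offset now 3 = byte 0 bit 3; 21 bits remain
Read 2: bits[3:12] width=9 -> value=357 (bin 101100101); offset now 12 = byte 1 bit 4; 12 bits remain
Read 3: bits[12:14] width=2 -> value=3 (bin 11); offset now 14 = byte 1 bit 6; 10 bits remain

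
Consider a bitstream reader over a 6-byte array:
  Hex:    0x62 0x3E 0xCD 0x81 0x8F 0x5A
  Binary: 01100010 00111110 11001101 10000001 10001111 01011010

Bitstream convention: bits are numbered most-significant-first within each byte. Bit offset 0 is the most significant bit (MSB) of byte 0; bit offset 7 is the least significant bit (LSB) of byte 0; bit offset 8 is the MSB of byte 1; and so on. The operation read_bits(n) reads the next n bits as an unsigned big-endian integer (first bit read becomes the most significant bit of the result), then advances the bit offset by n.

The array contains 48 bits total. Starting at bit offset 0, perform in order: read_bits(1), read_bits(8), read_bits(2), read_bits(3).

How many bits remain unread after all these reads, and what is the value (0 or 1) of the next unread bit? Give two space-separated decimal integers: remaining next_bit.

Answer: 34 1

Derivation:
Read 1: bits[0:1] width=1 -> value=0 (bin 0); offset now 1 = byte 0 bit 1; 47 bits remain
Read 2: bits[1:9] width=8 -> value=196 (bin 11000100); offset now 9 = byte 1 bit 1; 39 bits remain
Read 3: bits[9:11] width=2 -> value=1 (bin 01); offset now 11 = byte 1 bit 3; 37 bits remain
Read 4: bits[11:14] width=3 -> value=7 (bin 111); offset now 14 = byte 1 bit 6; 34 bits remain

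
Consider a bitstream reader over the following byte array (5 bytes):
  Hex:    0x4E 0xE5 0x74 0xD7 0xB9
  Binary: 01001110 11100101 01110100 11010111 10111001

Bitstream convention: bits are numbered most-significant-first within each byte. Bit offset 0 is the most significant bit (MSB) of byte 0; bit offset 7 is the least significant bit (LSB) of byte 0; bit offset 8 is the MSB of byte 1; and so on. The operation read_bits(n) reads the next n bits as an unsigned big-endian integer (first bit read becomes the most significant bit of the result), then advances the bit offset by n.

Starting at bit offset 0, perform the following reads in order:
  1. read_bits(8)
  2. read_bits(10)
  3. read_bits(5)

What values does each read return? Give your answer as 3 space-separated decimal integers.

Answer: 78 917 26

Derivation:
Read 1: bits[0:8] width=8 -> value=78 (bin 01001110); offset now 8 = byte 1 bit 0; 32 bits remain
Read 2: bits[8:18] width=10 -> value=917 (bin 1110010101); offset now 18 = byte 2 bit 2; 22 bits remain
Read 3: bits[18:23] width=5 -> value=26 (bin 11010); offset now 23 = byte 2 bit 7; 17 bits remain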